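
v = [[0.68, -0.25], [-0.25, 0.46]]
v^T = [[0.68, -0.25], [-0.25, 0.46]]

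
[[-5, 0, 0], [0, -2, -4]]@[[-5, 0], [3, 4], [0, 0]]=[[25, 0], [-6, -8]]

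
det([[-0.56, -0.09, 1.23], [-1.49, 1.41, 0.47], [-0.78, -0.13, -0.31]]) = 1.876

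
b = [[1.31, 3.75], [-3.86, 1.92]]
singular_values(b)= [4.44, 3.82]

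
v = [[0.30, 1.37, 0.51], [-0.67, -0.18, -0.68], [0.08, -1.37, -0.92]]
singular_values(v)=[2.26, 0.8, 0.37]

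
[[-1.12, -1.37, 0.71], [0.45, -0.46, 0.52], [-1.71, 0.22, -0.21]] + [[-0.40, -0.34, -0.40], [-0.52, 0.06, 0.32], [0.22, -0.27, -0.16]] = [[-1.52, -1.71, 0.31], [-0.07, -0.4, 0.84], [-1.49, -0.05, -0.37]]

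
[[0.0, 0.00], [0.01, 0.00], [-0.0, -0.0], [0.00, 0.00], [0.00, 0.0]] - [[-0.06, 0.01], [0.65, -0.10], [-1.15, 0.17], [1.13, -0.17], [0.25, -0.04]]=[[0.06, -0.01],[-0.64, 0.1],[1.15, -0.17],[-1.13, 0.17],[-0.25, 0.04]]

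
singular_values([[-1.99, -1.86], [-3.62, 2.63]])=[4.52, 2.65]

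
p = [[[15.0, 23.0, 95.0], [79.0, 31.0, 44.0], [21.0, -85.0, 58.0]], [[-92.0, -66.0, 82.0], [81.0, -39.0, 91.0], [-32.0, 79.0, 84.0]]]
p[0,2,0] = 21.0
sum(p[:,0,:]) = 57.0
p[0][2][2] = 58.0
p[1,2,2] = 84.0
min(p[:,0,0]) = -92.0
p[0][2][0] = 21.0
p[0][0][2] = 95.0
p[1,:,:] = [[-92.0, -66.0, 82.0], [81.0, -39.0, 91.0], [-32.0, 79.0, 84.0]]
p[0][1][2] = 44.0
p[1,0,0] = -92.0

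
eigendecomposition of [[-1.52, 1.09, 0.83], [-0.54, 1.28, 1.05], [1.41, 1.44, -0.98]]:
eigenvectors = [[-0.45,-0.46,0.38], [-0.31,0.31,0.73], [0.83,-0.83,0.57]]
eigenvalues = [-2.29, -0.75, 1.82]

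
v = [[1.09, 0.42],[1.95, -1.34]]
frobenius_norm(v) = 2.64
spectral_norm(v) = 2.47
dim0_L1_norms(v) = [3.04, 1.76]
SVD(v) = [[-0.31, -0.95], [-0.95, 0.31]] @ diag([2.472333999888745, 0.9220437044924277]) @ [[-0.89,0.46], [-0.46,-0.89]]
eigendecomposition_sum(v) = [[1.25, 0.19], [0.89, 0.14]] + [[-0.16, 0.23], [1.06, -1.48]]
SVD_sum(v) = [[0.69,-0.36],[2.08,-1.08]] + [[0.4, 0.78], [-0.13, -0.26]]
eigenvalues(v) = [1.39, -1.64]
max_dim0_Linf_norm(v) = 1.95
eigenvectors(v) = [[0.81, -0.15], [0.58, 0.99]]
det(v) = -2.28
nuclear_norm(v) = 3.39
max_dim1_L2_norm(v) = 2.37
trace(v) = -0.25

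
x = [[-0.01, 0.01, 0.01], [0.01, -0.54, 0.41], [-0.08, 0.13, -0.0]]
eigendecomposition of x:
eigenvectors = [[-0.69,-0.17,-0.01], [-0.44,-0.55,0.98], [-0.57,-0.82,-0.20]]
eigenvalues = [0.0, 0.07, -0.63]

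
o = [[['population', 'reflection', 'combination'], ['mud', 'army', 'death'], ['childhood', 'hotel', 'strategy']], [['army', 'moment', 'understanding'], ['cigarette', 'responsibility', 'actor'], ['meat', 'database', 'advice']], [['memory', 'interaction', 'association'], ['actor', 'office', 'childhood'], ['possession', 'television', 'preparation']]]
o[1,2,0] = 'meat'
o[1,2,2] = 'advice'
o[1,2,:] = ['meat', 'database', 'advice']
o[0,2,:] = ['childhood', 'hotel', 'strategy']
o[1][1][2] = 'actor'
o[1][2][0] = 'meat'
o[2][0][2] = 'association'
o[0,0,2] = 'combination'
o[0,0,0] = 'population'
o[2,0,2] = 'association'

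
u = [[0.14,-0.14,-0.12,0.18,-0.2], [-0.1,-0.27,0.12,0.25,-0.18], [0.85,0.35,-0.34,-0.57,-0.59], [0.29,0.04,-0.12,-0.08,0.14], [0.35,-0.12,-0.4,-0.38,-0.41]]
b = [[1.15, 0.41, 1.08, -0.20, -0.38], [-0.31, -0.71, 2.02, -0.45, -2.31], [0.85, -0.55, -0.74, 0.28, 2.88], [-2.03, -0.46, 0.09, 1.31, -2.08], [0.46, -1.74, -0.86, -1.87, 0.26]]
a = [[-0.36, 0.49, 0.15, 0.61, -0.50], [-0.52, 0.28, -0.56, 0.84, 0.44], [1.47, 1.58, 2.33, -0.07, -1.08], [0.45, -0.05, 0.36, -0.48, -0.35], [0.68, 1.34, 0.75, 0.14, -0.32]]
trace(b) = 1.27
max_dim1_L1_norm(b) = 5.97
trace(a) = 1.45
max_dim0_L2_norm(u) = 0.98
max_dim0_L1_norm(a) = 4.15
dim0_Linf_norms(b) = [2.03, 1.74, 2.02, 1.87, 2.88]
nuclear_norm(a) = 6.44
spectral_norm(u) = 1.48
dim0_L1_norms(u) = [1.73, 0.92, 1.1, 1.46, 1.52]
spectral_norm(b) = 4.97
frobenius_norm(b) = 6.40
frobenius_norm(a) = 4.18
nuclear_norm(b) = 11.93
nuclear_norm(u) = 2.71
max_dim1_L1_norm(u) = 2.7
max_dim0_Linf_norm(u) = 0.85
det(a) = 0.11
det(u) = -0.01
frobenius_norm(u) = 1.64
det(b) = -15.68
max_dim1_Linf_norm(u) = 0.85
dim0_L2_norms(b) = [2.54, 2.05, 2.56, 2.35, 4.26]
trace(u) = -0.96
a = u @ b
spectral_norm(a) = 3.81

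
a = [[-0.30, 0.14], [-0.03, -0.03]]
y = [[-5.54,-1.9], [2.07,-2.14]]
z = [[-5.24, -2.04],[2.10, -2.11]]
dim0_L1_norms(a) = [0.33, 0.17]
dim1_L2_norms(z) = [5.62, 2.98]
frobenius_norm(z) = 6.36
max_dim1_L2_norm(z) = 5.62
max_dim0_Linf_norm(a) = 0.3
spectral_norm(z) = 5.78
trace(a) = -0.33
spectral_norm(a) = 0.33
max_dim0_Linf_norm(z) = 5.24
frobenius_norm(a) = 0.33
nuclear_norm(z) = 8.44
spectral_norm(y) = 6.02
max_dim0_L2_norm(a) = 0.3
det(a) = 0.01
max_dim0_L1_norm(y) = 7.61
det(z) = 15.34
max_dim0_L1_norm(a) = 0.33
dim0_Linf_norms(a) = [0.3, 0.14]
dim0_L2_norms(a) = [0.3, 0.14]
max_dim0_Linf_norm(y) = 5.54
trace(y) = -7.68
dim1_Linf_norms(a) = [0.3, 0.03]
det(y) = 15.79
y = z + a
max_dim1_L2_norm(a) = 0.33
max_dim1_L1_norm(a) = 0.44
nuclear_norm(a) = 0.37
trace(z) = -7.35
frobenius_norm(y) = 6.57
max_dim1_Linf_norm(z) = 5.24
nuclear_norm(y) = 8.65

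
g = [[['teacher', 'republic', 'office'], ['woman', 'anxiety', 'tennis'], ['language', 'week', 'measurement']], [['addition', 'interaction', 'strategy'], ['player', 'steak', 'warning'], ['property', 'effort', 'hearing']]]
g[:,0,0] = ['teacher', 'addition']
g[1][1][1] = 'steak'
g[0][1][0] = 'woman'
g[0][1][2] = 'tennis'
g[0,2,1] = 'week'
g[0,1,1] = 'anxiety'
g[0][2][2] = 'measurement'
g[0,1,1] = 'anxiety'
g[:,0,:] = [['teacher', 'republic', 'office'], ['addition', 'interaction', 'strategy']]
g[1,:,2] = ['strategy', 'warning', 'hearing']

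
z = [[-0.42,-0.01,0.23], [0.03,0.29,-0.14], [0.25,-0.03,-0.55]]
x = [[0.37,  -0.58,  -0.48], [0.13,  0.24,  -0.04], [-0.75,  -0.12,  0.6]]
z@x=[[-0.33,0.21,0.34], [0.15,0.07,-0.11], [0.50,-0.09,-0.45]]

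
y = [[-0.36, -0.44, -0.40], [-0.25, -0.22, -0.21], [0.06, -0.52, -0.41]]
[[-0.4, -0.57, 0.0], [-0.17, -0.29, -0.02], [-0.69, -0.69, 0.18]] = y @[[-0.53,-0.17,0.32], [0.74,0.44,-0.53], [0.66,1.1,0.29]]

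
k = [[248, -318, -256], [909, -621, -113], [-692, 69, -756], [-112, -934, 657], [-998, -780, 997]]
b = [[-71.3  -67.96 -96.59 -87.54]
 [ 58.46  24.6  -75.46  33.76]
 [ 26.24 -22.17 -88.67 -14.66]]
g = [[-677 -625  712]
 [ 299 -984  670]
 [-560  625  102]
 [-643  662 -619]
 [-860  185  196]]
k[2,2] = -756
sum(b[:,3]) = -68.44000000000001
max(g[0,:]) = 712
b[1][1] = 24.6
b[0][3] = -87.54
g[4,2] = 196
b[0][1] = -67.96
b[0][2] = -96.59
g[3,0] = -643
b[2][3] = -14.66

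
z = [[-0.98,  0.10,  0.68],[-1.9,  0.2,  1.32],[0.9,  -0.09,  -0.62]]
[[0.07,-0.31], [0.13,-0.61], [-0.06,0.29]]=z@ [[-0.05, 0.32], [-0.01, -0.47], [0.03, 0.07]]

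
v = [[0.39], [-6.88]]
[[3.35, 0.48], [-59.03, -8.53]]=v @ [[8.58, 1.24]]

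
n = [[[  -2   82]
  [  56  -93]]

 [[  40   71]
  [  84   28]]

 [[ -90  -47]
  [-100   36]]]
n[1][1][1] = 28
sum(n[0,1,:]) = -37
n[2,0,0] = -90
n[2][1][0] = -100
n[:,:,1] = [[82, -93], [71, 28], [-47, 36]]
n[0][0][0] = -2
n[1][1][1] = 28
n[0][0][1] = 82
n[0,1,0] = 56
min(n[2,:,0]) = -100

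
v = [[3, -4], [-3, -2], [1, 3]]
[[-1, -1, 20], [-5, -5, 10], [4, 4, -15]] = v @ [[1, 1, 0], [1, 1, -5]]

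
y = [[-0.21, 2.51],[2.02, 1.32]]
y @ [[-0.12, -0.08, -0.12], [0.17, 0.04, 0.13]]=[[0.45,0.12,0.35], [-0.02,-0.11,-0.07]]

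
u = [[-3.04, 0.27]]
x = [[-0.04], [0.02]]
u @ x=[[0.13]]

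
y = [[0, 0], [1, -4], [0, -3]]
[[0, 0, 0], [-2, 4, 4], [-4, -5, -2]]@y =[[0, 0], [4, -28], [-5, 26]]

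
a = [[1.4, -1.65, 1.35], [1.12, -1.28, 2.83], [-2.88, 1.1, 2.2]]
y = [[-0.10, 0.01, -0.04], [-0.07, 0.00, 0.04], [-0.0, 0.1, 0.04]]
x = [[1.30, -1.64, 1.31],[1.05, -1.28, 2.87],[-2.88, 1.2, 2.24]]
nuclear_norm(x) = 8.34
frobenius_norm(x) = 5.64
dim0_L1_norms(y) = [0.17, 0.11, 0.12]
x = a + y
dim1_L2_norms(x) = [2.47, 3.31, 3.84]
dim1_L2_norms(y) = [0.11, 0.08, 0.11]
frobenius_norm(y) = 0.17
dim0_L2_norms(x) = [3.33, 2.4, 3.87]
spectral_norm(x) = 4.02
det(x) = 6.03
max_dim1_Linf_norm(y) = 0.1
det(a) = 5.90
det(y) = 0.00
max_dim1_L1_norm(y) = 0.15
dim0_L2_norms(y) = [0.12, 0.1, 0.07]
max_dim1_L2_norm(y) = 0.11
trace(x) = 2.26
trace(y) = -0.06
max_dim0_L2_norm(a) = 3.83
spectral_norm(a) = 4.08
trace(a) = 2.32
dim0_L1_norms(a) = [5.4, 4.03, 6.38]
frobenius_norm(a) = 5.63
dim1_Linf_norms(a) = [1.65, 2.83, 2.88]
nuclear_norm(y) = 0.28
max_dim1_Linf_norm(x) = 2.88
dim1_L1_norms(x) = [4.25, 5.2, 6.32]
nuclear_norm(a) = 8.32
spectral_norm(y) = 0.12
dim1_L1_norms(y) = [0.15, 0.11, 0.14]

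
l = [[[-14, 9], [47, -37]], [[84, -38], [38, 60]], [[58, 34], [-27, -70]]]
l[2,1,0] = -27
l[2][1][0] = -27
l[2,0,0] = 58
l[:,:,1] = [[9, -37], [-38, 60], [34, -70]]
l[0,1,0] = 47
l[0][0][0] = -14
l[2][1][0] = -27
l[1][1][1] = 60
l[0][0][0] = -14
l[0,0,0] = -14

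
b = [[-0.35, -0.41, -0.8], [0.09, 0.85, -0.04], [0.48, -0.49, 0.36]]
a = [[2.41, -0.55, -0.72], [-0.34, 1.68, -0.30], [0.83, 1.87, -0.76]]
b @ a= [[-1.37, -1.99, 0.98], [-0.11, 1.30, -0.29], [1.62, -0.41, -0.47]]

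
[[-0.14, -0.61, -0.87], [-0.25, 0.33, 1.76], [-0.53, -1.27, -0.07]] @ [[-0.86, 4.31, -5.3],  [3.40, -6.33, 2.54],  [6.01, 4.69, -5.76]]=[[-7.18, -0.82, 4.2],[11.91, 5.09, -7.97],[-4.28, 5.43, -0.01]]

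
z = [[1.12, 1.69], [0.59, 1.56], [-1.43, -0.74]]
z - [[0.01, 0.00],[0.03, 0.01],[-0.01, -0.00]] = [[1.11, 1.69], [0.56, 1.55], [-1.42, -0.74]]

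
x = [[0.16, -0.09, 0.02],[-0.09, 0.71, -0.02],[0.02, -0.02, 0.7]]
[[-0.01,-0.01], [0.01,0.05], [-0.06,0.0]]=x @ [[-0.03, -0.03], [0.01, 0.07], [-0.09, 0.01]]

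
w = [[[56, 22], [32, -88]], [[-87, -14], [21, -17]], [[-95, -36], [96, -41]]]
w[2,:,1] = [-36, -41]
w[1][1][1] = -17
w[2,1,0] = 96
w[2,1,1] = -41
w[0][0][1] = 22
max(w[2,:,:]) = 96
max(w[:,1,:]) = 96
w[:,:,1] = [[22, -88], [-14, -17], [-36, -41]]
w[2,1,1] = -41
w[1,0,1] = -14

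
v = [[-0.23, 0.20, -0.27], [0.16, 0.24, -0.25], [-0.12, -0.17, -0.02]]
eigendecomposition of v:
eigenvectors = [[-0.41, -0.95, -0.4], [-0.82, 0.14, 0.64], [0.41, -0.28, 0.65]]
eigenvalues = [0.44, -0.34, -0.11]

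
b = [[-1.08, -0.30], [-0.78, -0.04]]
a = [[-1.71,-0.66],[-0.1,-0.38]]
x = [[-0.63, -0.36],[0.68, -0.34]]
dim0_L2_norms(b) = [1.33, 0.3]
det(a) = 0.58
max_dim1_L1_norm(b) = 1.38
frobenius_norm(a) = 1.87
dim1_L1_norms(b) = [1.38, 0.82]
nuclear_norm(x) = 1.42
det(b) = -0.19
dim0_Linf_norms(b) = [1.08, 0.3]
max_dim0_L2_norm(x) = 0.93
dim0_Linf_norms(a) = [1.71, 0.66]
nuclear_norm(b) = 1.50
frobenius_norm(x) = 1.05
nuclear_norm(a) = 2.16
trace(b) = -1.12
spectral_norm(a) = 1.85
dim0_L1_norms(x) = [1.31, 0.7]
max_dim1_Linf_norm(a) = 1.71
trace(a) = -2.09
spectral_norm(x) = 0.93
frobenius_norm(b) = 1.37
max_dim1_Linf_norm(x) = 0.68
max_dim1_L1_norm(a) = 2.37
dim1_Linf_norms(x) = [0.63, 0.68]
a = b + x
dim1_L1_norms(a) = [2.37, 0.48]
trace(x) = -0.97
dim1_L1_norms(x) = [0.99, 1.02]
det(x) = 0.46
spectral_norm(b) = 1.36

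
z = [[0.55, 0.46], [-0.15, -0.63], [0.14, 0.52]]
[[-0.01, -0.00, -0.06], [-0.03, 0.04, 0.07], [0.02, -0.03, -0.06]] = z @ [[-0.06,  0.05,  -0.02], [0.06,  -0.07,  -0.11]]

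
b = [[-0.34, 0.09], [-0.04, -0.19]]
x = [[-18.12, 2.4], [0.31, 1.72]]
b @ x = [[6.19, -0.66],[0.67, -0.42]]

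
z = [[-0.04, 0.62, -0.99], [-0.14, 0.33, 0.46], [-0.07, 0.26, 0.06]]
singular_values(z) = [1.19, 0.6, 0.0]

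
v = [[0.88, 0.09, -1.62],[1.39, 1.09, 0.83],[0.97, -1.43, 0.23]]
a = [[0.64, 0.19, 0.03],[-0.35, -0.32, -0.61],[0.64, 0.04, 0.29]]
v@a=[[-0.51, 0.07, -0.5],  [1.04, -0.05, -0.38],  [1.27, 0.65, 0.97]]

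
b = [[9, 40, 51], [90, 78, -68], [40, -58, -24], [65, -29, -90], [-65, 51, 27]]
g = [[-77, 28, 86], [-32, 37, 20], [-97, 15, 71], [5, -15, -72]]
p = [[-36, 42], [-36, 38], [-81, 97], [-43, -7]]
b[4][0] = -65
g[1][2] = 20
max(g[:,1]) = 37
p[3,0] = -43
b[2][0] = 40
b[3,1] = -29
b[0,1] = 40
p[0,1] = 42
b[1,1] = 78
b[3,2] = -90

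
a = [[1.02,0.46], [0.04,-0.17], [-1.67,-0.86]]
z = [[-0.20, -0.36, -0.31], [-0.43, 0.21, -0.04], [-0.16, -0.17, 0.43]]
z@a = [[0.30, 0.24], [-0.36, -0.2], [-0.89, -0.41]]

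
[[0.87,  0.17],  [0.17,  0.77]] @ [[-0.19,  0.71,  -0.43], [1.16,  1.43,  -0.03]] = [[0.03, 0.86, -0.38], [0.86, 1.22, -0.1]]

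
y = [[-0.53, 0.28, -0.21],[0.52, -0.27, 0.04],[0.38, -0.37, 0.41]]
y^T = [[-0.53, 0.52, 0.38],  [0.28, -0.27, -0.37],  [-0.21, 0.04, 0.41]]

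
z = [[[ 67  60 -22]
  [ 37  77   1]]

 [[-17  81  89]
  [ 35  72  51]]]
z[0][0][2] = -22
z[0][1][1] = 77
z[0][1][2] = 1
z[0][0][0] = 67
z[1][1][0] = 35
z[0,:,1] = [60, 77]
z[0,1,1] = 77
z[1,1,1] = 72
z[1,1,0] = 35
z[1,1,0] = 35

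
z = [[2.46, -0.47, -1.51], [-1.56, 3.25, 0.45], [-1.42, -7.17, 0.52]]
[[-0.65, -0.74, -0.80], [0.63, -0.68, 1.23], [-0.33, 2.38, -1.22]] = z@ [[-0.19, 0.0, -0.33],[0.09, -0.29, 0.23],[0.09, 0.58, -0.08]]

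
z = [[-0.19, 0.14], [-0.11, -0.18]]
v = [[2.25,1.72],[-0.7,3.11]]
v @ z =[[-0.62, 0.01],[-0.21, -0.66]]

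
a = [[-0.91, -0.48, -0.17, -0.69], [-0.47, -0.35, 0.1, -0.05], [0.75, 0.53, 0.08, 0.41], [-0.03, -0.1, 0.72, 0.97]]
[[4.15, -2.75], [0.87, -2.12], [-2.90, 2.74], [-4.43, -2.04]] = a @ [[-1.82, 2.05], [-0.46, 2.55], [-2.77, -2.60], [-2.61, 0.15]]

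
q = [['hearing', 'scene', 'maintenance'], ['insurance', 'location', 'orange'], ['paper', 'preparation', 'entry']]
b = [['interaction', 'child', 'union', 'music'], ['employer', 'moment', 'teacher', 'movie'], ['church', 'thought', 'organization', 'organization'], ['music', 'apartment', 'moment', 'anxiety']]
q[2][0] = 'paper'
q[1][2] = 'orange'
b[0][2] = 'union'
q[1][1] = 'location'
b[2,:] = ['church', 'thought', 'organization', 'organization']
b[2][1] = 'thought'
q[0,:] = ['hearing', 'scene', 'maintenance']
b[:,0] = ['interaction', 'employer', 'church', 'music']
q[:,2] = ['maintenance', 'orange', 'entry']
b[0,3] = 'music'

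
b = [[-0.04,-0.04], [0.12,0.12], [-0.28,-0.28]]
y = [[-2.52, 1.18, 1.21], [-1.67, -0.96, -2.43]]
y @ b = [[-0.1, -0.10],[0.63, 0.63]]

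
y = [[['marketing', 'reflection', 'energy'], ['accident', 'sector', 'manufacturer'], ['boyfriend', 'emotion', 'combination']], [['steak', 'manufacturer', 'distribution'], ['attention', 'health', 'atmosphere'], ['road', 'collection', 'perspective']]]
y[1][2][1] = 'collection'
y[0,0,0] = 'marketing'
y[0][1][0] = 'accident'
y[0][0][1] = 'reflection'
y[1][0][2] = 'distribution'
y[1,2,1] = 'collection'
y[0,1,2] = 'manufacturer'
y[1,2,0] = 'road'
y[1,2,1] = 'collection'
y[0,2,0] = 'boyfriend'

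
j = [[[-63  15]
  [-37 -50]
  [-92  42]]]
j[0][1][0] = -37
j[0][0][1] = 15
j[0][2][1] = 42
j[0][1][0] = -37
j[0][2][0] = -92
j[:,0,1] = [15]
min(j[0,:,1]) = -50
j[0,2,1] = 42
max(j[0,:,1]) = 42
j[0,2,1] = 42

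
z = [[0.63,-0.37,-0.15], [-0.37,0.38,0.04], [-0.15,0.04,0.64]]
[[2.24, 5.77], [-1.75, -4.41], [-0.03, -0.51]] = z @ [[2.26,5.83], [-2.47,-6.04], [0.64,0.94]]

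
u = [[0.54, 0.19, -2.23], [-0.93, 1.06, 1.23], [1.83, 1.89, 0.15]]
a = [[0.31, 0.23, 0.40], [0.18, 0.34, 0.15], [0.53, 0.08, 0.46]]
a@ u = [[0.69, 1.06, -0.35], [0.06, 0.68, 0.04], [1.05, 1.05, -1.01]]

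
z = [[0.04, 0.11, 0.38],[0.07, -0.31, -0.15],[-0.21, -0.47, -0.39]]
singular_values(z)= [0.79, 0.23, 0.16]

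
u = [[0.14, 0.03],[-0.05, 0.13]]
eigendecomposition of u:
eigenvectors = [[(-0.08-0.61j), (-0.08+0.61j)], [0.79+0.00j, (0.79-0j)]]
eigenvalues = [(0.13+0.04j), (0.13-0.04j)]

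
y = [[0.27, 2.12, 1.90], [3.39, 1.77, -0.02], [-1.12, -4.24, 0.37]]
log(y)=[[1.08+1.39j, -0.05-1.50j, (0.19-0.87j)], [(0.61-1.06j), 1.47+1.14j, (0.34+0.67j)], [-0.89-0.97j, -0.91+1.04j, 0.71+0.61j]]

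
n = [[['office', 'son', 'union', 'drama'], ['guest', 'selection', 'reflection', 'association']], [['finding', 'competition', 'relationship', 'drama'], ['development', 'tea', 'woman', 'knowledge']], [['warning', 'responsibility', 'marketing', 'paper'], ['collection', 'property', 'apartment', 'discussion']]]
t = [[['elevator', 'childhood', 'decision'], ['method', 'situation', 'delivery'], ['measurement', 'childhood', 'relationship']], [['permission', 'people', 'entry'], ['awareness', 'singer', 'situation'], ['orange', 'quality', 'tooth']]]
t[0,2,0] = 'measurement'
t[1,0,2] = 'entry'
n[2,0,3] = 'paper'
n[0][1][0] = 'guest'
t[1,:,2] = ['entry', 'situation', 'tooth']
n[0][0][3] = 'drama'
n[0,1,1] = 'selection'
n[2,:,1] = ['responsibility', 'property']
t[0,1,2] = 'delivery'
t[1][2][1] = 'quality'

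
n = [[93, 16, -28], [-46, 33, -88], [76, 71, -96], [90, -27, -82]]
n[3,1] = -27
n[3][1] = -27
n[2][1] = 71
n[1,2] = -88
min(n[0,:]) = -28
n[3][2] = -82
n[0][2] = -28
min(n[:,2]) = -96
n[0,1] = 16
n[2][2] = -96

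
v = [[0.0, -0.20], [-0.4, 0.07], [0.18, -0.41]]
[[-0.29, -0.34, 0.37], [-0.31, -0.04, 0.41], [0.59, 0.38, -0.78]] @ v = [[0.20, -0.12], [0.09, -0.11], [-0.29, 0.23]]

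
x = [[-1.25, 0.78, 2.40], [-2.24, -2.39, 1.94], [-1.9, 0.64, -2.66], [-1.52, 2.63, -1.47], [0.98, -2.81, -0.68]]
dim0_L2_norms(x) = [3.67, 4.64, 4.38]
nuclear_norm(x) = 12.52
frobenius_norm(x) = 7.36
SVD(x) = [[0.12, 0.67, 0.16], [0.51, 0.46, -0.62], [-0.46, -0.08, -0.69], [-0.61, 0.24, -0.14], [0.37, -0.53, -0.30]] @ diag([5.225442210454061, 4.037609522014324, 3.258675045619654]) @ [[0.17, -0.78, 0.6], [-0.64, 0.38, 0.67], [0.75, 0.50, 0.44]]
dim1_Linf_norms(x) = [2.4, 2.39, 2.66, 2.63, 2.81]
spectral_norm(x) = 5.23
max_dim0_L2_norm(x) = 4.64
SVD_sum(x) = [[0.11,-0.49,0.38], [0.45,-2.06,1.6], [-0.41,1.89,-1.47], [-0.54,2.49,-1.93], [0.33,-1.51,1.17]] + [[-1.74, 1.01, 1.80],  [-1.18, 0.69, 1.22],  [0.20, -0.12, -0.21],  [-0.64, 0.37, 0.66],  [1.38, -0.80, -1.43]] + [[0.38, 0.26, 0.22], [-1.51, -1.02, -0.88], [-1.69, -1.14, -0.99], [-0.34, -0.23, -0.20], [-0.73, -0.49, -0.43]]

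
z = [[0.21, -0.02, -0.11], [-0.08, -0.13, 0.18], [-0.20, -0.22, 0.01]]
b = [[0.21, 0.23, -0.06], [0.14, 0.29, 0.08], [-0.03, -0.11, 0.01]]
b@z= [[0.04,-0.02,0.02], [-0.01,-0.06,0.04], [0.00,0.01,-0.02]]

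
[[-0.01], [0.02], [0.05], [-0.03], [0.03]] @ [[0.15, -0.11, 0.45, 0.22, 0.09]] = [[-0.0, 0.0, -0.00, -0.00, -0.00], [0.0, -0.00, 0.01, 0.00, 0.00], [0.01, -0.01, 0.02, 0.01, 0.00], [-0.0, 0.00, -0.01, -0.01, -0.0], [0.0, -0.00, 0.01, 0.01, 0.0]]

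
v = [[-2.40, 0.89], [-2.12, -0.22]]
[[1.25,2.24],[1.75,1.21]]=v @ [[-0.76,  -0.65],[-0.65,  0.76]]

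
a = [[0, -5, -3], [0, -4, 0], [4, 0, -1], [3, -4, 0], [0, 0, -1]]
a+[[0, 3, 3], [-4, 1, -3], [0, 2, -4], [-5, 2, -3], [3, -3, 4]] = [[0, -2, 0], [-4, -3, -3], [4, 2, -5], [-2, -2, -3], [3, -3, 3]]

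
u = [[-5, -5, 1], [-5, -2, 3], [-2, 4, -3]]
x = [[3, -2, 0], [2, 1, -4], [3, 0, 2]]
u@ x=[[-22, 5, 22], [-10, 8, 14], [-7, 8, -22]]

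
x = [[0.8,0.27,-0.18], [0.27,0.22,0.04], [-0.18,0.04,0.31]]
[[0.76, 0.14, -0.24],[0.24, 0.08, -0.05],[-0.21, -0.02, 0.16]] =x@[[0.89,0.04,-0.18],  [0.04,0.34,-0.07],  [-0.18,-0.07,0.42]]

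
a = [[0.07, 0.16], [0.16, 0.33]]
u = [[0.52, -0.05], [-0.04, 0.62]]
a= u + [[-0.45, 0.21], [0.2, -0.29]]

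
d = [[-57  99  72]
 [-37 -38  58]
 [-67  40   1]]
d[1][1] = -38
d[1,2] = 58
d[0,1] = 99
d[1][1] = -38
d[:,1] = [99, -38, 40]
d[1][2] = 58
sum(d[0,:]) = 114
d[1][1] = -38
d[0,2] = 72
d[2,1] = 40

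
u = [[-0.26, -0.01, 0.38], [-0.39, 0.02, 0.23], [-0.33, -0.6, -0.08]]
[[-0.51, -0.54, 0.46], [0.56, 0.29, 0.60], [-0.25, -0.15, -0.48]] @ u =[[0.19, -0.28, -0.35], [-0.46, -0.36, 0.23], [0.28, 0.29, -0.09]]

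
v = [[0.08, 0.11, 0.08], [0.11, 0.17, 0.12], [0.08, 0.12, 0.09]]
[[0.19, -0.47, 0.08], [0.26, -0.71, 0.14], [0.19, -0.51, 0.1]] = v @ [[2.52, -0.78, -1.03],[-1.16, -2.72, 0.86],[1.47, -1.35, 0.91]]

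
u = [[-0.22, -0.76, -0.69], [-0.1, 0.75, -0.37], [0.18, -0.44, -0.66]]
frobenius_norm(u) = 1.57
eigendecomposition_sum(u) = [[(-0.13+0.37j),-0.19-0.12j,-0.38-0.87j], [-0.00+0.07j,(-0.04-0.01j),-0.11-0.12j], [0.07+0.13j,(-0.08+0.03j),-0.36-0.11j]] + [[(-0.13-0.37j), -0.19+0.12j, -0.38+0.87j], [(-0-0.07j), -0.04+0.01j, -0.11+0.12j], [0.07-0.13j, (-0.08-0.03j), (-0.36+0.11j)]] + [[(0.04-0j), -0.38+0.00j, 0.07+0.00j],  [-0.10+0.00j, (0.82-0j), -0.15-0.00j],  [(0.03-0j), (-0.27+0j), (0.05+0j)]]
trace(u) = -0.13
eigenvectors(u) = [[0.92+0.00j,(0.92-0j),(-0.4+0j)], [0.15-0.05j,(0.15+0.05j),0.87+0.00j], [(0.24-0.27j),(0.24+0.27j),(-0.29+0j)]]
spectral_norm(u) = 1.32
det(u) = 0.31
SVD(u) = [[0.78, 0.12, -0.62], [-0.28, 0.95, -0.16], [0.56, 0.29, 0.77]] @ diag([1.3223969613274287, 0.7996032603566924, 0.29154914285405115]) @ [[-0.03,-0.79,-0.61], [-0.09,0.61,-0.79], [1.0,0.03,-0.09]]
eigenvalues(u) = [(-0.52+0.25j), (-0.52-0.25j), (0.92+0j)]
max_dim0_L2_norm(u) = 1.15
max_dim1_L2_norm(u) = 1.05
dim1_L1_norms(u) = [1.67, 1.22, 1.28]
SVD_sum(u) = [[-0.03,-0.81,-0.63], [0.01,0.29,0.22], [-0.02,-0.59,-0.46]] + [[-0.01, 0.06, -0.08], [-0.07, 0.46, -0.60], [-0.02, 0.14, -0.19]] + [[-0.18, -0.0, 0.02], [-0.05, -0.00, 0.00], [0.22, 0.01, -0.02]]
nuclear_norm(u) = 2.41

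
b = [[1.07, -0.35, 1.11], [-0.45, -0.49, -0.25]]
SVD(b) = [[-0.96,0.26], [0.26,0.96]] @ diag([1.6308572563291124, 0.5872857988055555]) @ [[-0.71, 0.13, -0.7], [-0.26, -0.96, 0.09]]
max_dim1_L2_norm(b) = 1.58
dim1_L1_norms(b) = [2.53, 1.19]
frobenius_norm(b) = 1.73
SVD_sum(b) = [[1.11, -0.2, 1.10],[-0.30, 0.05, -0.30]] + [[-0.04,-0.15,0.01], [-0.15,-0.54,0.05]]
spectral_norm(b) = 1.63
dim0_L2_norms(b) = [1.16, 0.6, 1.14]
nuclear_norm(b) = 2.22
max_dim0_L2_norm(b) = 1.16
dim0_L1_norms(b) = [1.52, 0.84, 1.36]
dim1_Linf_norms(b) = [1.11, 0.49]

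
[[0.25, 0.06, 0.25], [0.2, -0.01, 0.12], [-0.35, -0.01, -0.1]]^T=[[0.25,0.2,-0.35],[0.06,-0.01,-0.01],[0.25,0.12,-0.10]]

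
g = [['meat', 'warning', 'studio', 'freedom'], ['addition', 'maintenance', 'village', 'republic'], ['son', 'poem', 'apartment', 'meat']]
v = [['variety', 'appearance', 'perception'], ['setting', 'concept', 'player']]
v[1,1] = 'concept'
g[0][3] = 'freedom'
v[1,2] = 'player'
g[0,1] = 'warning'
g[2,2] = 'apartment'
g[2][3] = 'meat'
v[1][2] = 'player'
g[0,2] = 'studio'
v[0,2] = 'perception'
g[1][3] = 'republic'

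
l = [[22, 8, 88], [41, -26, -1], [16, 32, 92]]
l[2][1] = 32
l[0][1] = 8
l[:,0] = [22, 41, 16]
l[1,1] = -26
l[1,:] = [41, -26, -1]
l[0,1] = 8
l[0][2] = 88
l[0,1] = 8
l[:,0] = [22, 41, 16]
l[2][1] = 32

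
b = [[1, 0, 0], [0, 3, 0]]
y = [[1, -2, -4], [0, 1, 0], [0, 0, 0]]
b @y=[[1, -2, -4], [0, 3, 0]]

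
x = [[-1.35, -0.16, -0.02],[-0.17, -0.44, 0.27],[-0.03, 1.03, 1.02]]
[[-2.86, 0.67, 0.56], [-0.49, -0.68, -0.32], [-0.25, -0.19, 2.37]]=x @ [[2.11, -0.60, -0.6], [0.12, 1.02, 1.47], [-0.30, -1.23, 0.82]]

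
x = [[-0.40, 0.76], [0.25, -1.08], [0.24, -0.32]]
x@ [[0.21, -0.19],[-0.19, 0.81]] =[[-0.23, 0.69], [0.26, -0.92], [0.11, -0.30]]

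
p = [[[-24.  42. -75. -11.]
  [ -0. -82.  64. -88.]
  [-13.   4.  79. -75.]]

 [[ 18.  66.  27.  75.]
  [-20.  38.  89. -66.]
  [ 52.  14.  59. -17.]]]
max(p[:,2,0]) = 52.0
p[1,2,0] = 52.0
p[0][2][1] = 4.0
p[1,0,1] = 66.0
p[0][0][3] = -11.0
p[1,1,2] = 89.0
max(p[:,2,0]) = 52.0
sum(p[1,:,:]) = 335.0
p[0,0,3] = -11.0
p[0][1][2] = 64.0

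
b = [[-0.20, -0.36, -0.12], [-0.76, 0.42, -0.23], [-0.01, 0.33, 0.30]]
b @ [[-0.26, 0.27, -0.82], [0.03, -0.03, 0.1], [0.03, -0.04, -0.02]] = [[0.04,-0.04,0.13], [0.20,-0.21,0.67], [0.02,-0.02,0.04]]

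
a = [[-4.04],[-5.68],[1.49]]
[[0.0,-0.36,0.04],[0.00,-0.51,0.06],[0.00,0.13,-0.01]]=a @[[-0.0, 0.09, -0.01]]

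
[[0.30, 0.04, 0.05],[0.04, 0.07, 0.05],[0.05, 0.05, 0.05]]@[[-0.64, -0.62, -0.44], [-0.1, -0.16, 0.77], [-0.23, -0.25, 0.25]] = [[-0.21, -0.20, -0.09], [-0.04, -0.05, 0.05], [-0.05, -0.05, 0.03]]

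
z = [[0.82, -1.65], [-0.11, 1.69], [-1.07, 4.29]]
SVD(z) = [[0.36, 0.77], [-0.33, 0.64], [-0.87, 0.07]] @ diag([5.056224377382774, 0.49668405003601707]) @ [[0.25, -0.97], [0.97, 0.25]]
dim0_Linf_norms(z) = [1.07, 4.29]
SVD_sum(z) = [[0.45, -1.75],  [-0.42, 1.61],  [-1.11, 4.28]] + [[0.37, 0.10], [0.31, 0.08], [0.04, 0.01]]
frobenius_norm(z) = 5.08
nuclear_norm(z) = 5.55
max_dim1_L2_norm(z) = 4.42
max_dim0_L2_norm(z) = 4.9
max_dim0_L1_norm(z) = 7.63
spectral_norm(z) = 5.06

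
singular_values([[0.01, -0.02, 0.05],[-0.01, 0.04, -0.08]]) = [0.11, 0.01]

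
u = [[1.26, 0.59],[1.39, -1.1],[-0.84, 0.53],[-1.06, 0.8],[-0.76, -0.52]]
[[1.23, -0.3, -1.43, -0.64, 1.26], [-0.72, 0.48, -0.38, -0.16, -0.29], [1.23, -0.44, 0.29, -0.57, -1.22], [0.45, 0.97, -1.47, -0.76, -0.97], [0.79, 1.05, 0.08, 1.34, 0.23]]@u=[[2.05, -0.87],[0.47, -1.13],[2.23, 1.54],[4.69, -1.68],[0.79, 0.31]]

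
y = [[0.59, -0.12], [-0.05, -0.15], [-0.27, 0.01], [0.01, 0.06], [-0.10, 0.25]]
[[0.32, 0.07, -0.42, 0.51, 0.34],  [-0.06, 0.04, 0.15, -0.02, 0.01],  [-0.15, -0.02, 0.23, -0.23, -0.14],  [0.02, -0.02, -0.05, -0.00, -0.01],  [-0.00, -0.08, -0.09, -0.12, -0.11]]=y@[[0.58, 0.05, -0.86, 0.84, 0.52],[0.22, -0.30, -0.69, -0.15, -0.25]]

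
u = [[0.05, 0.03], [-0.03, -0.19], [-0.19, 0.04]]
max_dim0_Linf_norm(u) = 0.19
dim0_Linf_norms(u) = [0.19, 0.19]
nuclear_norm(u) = 0.40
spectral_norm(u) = 0.20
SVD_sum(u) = [[0.03, -0.01], [0.04, -0.01], [-0.18, 0.07]] + [[0.02, 0.04], [-0.07, -0.18], [-0.01, -0.03]]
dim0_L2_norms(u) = [0.2, 0.2]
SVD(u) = [[-0.18, 0.23], [-0.2, -0.96], [0.96, -0.15]] @ diag([0.19912829966868, 0.19608141235481855]) @ [[-0.93,0.36], [0.36,0.93]]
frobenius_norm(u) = 0.28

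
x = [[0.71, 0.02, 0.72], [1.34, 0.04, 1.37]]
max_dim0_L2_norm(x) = 1.55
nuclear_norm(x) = 2.17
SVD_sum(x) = [[0.71,0.02,0.72], [1.34,0.04,1.37]] + [[0.0, -0.00, -0.00], [-0.0, 0.0, 0.00]]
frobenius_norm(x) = 2.17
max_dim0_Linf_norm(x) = 1.37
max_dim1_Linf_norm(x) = 1.37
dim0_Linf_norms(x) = [1.34, 0.04, 1.37]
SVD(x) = [[-0.47, -0.88], [-0.88, 0.47]] @ diag([2.167253042548516, 0.003774859494149496]) @ [[-0.7, -0.02, -0.71], [-0.69, 0.26, 0.67]]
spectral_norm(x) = 2.17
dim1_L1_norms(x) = [1.45, 2.75]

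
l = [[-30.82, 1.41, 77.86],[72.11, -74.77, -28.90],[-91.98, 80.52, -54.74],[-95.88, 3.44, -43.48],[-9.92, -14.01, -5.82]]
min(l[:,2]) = -54.74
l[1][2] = -28.9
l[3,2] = -43.48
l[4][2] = -5.82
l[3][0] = -95.88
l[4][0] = -9.92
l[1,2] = -28.9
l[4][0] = -9.92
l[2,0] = -91.98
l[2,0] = -91.98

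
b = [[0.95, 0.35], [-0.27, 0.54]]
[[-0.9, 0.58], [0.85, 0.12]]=b@ [[-1.29,0.45], [0.93,0.45]]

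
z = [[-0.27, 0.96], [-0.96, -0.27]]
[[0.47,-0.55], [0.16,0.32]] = z @ [[-0.28, -0.16], [0.41, -0.62]]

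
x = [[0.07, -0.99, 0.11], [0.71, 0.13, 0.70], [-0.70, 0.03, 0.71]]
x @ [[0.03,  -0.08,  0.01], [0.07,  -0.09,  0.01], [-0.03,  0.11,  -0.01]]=[[-0.07,0.10,-0.01], [0.01,0.01,0.00], [-0.04,0.13,-0.01]]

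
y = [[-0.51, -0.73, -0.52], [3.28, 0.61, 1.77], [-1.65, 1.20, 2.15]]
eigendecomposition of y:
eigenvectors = [[(0.03-0.32j), (0.03+0.32j), (-0.21+0j)], [-0.85+0.00j, (-0.85-0j), (0.38+0j)], [(0.42-0j), 0.42+0.00j, 0.90+0.00j]]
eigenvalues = [(-0.39+1.24j), (-0.39-1.24j), (3.03+0j)]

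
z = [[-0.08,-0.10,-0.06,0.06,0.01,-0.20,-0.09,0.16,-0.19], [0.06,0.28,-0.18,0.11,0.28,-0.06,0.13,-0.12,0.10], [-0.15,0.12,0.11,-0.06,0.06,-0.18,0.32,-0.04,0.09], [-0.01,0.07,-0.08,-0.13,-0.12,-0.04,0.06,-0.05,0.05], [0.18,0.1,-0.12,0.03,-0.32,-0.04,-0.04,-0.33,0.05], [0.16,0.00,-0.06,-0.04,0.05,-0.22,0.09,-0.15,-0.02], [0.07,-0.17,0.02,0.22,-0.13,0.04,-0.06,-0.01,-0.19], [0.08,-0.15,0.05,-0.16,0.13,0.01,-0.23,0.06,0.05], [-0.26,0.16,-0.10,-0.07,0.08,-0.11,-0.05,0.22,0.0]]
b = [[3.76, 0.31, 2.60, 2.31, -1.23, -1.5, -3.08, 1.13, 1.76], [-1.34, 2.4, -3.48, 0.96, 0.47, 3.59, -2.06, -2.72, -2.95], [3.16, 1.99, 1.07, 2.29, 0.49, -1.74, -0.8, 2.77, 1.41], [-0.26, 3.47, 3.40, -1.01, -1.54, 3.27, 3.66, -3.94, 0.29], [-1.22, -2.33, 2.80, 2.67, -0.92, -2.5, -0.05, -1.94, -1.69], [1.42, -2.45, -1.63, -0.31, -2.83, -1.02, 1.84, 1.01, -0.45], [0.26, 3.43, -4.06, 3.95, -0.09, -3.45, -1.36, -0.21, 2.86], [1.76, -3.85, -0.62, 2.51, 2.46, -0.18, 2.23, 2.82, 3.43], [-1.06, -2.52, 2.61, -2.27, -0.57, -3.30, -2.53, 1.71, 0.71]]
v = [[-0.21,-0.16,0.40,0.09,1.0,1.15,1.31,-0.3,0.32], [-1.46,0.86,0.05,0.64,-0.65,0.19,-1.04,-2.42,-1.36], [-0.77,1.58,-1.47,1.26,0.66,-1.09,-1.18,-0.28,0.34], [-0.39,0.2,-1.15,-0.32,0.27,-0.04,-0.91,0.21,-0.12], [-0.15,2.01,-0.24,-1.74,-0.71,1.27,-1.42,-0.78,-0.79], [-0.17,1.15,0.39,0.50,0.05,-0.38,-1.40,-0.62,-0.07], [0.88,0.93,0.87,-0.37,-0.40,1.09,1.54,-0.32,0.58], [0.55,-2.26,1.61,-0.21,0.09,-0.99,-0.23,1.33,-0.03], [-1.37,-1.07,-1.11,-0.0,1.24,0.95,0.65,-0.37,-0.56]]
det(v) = -0.02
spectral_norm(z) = 0.68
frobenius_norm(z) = 1.21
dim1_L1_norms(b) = [17.68, 19.97, 15.72, 20.84, 16.12, 12.96, 19.67, 19.86, 17.28]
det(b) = -477181.56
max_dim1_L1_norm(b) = 20.84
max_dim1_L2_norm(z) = 0.52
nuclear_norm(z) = 2.96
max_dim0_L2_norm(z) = 0.49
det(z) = 0.00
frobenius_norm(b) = 20.50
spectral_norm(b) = 11.90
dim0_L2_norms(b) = [5.81, 8.14, 8.11, 6.84, 4.43, 7.68, 6.66, 6.9, 6.11]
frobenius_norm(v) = 8.46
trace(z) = -0.36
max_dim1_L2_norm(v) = 3.54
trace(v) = 0.08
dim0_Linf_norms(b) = [3.76, 3.85, 4.06, 3.95, 2.83, 3.59, 3.66, 3.94, 3.43]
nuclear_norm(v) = 19.50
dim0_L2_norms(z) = [0.41, 0.44, 0.29, 0.34, 0.49, 0.38, 0.45, 0.48, 0.31]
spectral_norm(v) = 5.46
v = z @ b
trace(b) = 6.45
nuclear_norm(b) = 53.45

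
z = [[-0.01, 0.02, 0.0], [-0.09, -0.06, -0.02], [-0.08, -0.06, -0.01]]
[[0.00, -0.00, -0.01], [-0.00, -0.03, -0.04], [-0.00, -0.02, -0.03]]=z @ [[-0.03, 0.27, 0.44], [0.15, -0.0, -0.20], [-0.20, 0.08, 0.39]]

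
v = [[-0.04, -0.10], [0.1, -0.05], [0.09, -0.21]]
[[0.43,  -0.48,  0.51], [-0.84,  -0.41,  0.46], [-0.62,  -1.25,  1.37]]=v@[[-8.8, -1.46, 1.71], [-0.81, 5.35, -5.77]]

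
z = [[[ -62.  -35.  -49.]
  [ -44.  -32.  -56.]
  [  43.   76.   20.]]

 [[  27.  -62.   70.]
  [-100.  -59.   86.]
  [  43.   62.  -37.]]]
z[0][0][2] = -49.0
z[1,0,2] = 70.0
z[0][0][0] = -62.0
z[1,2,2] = -37.0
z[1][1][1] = -59.0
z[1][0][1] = -62.0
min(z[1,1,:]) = -100.0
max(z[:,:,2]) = 86.0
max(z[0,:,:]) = 76.0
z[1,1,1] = -59.0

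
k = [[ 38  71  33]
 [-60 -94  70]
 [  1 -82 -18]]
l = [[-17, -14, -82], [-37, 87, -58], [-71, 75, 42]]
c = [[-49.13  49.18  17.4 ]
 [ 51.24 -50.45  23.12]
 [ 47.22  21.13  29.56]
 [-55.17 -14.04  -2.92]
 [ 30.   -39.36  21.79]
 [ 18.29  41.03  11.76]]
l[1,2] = -58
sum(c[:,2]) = 100.71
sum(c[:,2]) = 100.71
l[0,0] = -17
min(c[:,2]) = -2.92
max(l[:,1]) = 87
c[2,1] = 21.13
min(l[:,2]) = -82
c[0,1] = 49.18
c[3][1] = -14.04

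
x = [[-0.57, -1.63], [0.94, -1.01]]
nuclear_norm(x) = 3.02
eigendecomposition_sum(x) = [[-0.28+0.68j, (-0.82-0.53j)], [(0.47+0.3j), (-0.51+0.54j)]] + [[-0.29-0.68j, -0.82+0.53j], [(0.47-0.3j), (-0.5-0.54j)]]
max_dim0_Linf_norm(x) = 1.63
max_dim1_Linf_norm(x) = 1.63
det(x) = 2.11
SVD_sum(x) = [[0.01, -1.63], [0.01, -1.02]] + [[-0.58, -0.0],[0.93, 0.01]]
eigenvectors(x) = [[(0.8+0j), 0.80-0.00j], [(0.11-0.6j), 0.11+0.60j]]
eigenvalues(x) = [(-0.79+1.22j), (-0.79-1.22j)]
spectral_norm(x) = 1.92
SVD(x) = [[0.85, 0.53], [0.53, -0.85]] @ diag([1.9175940467545964, 1.0992420442520061]) @ [[0.01, -1.00], [-1.00, -0.01]]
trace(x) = -1.58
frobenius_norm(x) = 2.21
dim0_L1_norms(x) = [1.51, 2.64]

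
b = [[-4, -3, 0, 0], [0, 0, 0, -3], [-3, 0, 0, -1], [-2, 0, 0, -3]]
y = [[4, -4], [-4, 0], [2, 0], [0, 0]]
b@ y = [[-4, 16], [0, 0], [-12, 12], [-8, 8]]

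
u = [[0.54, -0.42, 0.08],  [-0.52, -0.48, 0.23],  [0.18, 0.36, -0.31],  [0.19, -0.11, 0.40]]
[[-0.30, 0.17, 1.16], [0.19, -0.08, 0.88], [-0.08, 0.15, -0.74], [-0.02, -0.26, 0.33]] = u@[[-0.44, 0.14, 0.39], [0.18, -0.37, -2.25], [0.22, -0.82, 0.01]]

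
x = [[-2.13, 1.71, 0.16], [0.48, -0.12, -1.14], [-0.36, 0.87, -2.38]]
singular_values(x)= [3.0, 2.57, 0.0]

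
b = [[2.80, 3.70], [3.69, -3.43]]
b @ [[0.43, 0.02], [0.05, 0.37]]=[[1.39, 1.42],[1.42, -1.2]]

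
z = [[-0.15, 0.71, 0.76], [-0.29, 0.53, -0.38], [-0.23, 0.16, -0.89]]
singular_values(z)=[1.26, 0.95, 0.0]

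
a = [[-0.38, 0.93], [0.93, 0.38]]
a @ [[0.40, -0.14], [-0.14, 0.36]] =[[-0.28,0.39], [0.32,0.01]]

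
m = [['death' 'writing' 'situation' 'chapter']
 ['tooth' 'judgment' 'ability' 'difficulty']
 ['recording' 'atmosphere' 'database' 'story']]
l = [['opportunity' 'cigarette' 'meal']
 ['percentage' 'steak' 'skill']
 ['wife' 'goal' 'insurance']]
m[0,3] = 'chapter'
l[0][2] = 'meal'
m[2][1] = 'atmosphere'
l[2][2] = 'insurance'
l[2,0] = 'wife'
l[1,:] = ['percentage', 'steak', 'skill']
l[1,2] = 'skill'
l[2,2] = 'insurance'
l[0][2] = 'meal'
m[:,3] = ['chapter', 'difficulty', 'story']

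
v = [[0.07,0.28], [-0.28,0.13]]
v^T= [[0.07, -0.28], [0.28, 0.13]]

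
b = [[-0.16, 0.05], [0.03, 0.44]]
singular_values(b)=[0.44, 0.16]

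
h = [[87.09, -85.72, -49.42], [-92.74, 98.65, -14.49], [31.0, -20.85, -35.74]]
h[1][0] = -92.74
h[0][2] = -49.42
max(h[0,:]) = 87.09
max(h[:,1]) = 98.65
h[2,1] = -20.85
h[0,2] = -49.42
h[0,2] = -49.42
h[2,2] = -35.74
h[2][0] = 31.0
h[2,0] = 31.0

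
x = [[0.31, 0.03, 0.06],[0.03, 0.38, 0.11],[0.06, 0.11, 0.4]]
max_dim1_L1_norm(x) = 0.57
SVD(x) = [[-0.29,0.76,-0.57], [-0.63,-0.61,-0.49], [-0.72,0.22,0.66]] @ diag([0.5203819593900775, 0.30311557988343085, 0.2665024607264919]) @ [[-0.29, -0.63, -0.72], [0.76, -0.61, 0.22], [-0.57, -0.49, 0.66]]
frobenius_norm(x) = 0.66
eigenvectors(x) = [[-0.29, -0.76, -0.57],[-0.63, 0.61, -0.49],[-0.72, -0.22, 0.66]]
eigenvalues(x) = [0.52, 0.3, 0.27]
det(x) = 0.04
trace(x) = 1.09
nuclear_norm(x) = 1.09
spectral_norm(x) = 0.52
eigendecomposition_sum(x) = [[0.05, 0.1, 0.11], [0.10, 0.2, 0.24], [0.11, 0.24, 0.27]] + [[0.18,-0.14,0.05], [-0.14,0.11,-0.04], [0.05,-0.04,0.01]] + [[0.09, 0.07, -0.10], [0.07, 0.06, -0.09], [-0.10, -0.09, 0.12]]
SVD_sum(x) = [[0.05,0.1,0.11],[0.1,0.2,0.24],[0.11,0.24,0.27]] + [[0.18, -0.14, 0.05], [-0.14, 0.11, -0.04], [0.05, -0.04, 0.01]] + [[0.09, 0.07, -0.1], [0.07, 0.06, -0.09], [-0.10, -0.09, 0.12]]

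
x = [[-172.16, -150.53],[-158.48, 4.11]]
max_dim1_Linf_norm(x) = 172.16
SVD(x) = [[-0.85, -0.52], [-0.52, 0.85]] @ diag([261.99413279086065, 93.75619117244929]) @ [[0.88,  0.48],[-0.48,  0.88]]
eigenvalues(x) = [-261.86, 93.81]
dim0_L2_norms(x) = [234.0, 150.59]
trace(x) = -168.05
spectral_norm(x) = 261.99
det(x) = -24563.57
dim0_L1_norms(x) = [330.64, 154.64]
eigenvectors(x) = [[-0.86, 0.49], [-0.51, -0.87]]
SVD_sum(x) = [[-195.76, -107.60], [-119.98, -65.94]] + [[23.6, -42.93], [-38.50, 70.05]]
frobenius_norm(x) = 278.26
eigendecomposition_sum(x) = [[-195.82, -110.83], [-116.68, -66.04]] + [[23.66, -39.70], [-41.8, 70.15]]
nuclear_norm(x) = 355.75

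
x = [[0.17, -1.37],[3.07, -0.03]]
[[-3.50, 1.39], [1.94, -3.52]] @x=[[3.67, 4.75], [-10.48, -2.55]]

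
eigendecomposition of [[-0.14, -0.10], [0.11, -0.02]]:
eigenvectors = [[0.39-0.57j, (0.39+0.57j)], [(-0.72+0j), (-0.72-0j)]]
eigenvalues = [(-0.08+0.09j), (-0.08-0.09j)]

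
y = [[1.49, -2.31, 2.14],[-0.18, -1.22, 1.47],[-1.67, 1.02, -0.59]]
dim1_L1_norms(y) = [5.94, 2.87, 3.28]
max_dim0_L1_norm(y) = 4.55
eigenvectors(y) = [[0.05, -0.23, -0.52], [-0.67, -0.74, -0.8], [-0.74, -0.64, -0.32]]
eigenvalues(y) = [0.43, -0.0, -0.74]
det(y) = 0.00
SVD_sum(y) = [[1.53, -2.30, 2.12], [0.71, -1.07, 0.99], [-0.78, 1.17, -1.07]] + [[-0.04, -0.01, 0.02], [-0.89, -0.15, 0.48], [-0.89, -0.15, 0.48]] + [[-0.0, -0.00, -0.0], [0.0, 0.0, 0.0], [-0.00, -0.00, -0.0]]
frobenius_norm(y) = 4.47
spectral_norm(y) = 4.23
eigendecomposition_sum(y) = [[0.15,-0.15,0.11], [-2.22,2.1,-1.64], [-2.47,2.34,-1.82]] + [[-0.01, 0.01, -0.01], [-0.04, 0.04, -0.04], [-0.03, 0.04, -0.03]] + [[1.35,-2.18,2.04], [2.08,-3.36,3.15], [0.84,-1.35,1.27]]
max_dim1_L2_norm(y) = 3.48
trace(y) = -0.32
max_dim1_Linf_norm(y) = 2.31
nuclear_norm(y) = 5.68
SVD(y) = [[-0.82,-0.03,0.57], [-0.38,-0.71,-0.6], [0.42,-0.71,0.57]] @ diag([4.2290515025328625, 1.4525919321480703, 0.00025996705495687423]) @ [[-0.44, 0.66, -0.61],[0.87, 0.14, -0.47],[-0.22, -0.74, -0.64]]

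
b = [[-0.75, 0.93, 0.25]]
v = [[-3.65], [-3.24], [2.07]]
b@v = [[0.24]]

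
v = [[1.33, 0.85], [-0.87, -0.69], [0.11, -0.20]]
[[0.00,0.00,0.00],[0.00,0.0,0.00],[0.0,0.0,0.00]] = v @ [[-0.0, 0.00, 0.00],[-0.00, 0.0, 0.00]]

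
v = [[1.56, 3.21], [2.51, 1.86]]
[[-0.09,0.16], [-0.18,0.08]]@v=[[0.26, 0.01], [-0.08, -0.43]]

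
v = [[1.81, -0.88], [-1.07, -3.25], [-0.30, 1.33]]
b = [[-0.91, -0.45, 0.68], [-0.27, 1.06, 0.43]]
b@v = [[-1.37, 3.17], [-1.75, -2.64]]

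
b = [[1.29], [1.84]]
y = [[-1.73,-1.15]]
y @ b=[[-4.35]]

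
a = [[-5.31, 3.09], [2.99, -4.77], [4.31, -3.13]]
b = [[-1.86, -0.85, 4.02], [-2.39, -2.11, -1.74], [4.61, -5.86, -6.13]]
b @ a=[[24.66, -14.28], [-1.12, 8.13], [-68.42, 61.38]]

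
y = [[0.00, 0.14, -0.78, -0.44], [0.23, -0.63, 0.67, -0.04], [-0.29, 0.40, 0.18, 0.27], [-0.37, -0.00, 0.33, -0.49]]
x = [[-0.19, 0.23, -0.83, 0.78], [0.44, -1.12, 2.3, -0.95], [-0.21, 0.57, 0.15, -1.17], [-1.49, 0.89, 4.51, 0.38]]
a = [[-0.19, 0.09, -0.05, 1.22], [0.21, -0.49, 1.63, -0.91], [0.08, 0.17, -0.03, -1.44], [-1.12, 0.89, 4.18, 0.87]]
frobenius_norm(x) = 5.86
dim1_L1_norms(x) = [2.03, 4.81, 2.1, 7.27]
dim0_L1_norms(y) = [0.89, 1.17, 1.96, 1.24]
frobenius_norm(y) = 1.60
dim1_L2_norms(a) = [1.24, 1.94, 1.45, 4.5]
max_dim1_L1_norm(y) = 1.57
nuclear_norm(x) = 8.84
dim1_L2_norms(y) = [0.91, 0.95, 0.59, 0.7]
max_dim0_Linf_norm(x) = 4.51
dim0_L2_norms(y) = [0.52, 0.76, 1.09, 0.71]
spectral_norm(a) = 4.68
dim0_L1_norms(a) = [1.6, 1.64, 5.89, 4.44]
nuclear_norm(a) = 7.75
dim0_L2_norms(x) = [1.58, 1.56, 5.13, 1.74]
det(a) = -0.04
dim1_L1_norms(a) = [1.55, 3.24, 1.72, 7.06]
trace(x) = -0.78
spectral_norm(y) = 1.21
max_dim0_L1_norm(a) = 5.89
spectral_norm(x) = 5.27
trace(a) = 0.16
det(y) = -0.00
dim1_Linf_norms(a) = [1.22, 1.63, 1.44, 4.18]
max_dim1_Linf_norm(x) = 4.51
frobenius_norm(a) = 5.26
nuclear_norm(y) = 2.69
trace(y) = -0.94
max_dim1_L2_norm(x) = 4.85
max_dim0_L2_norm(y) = 1.09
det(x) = 0.83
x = a + y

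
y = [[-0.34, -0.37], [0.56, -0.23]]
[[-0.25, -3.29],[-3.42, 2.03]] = y@[[-4.24, 5.28],  [4.56, 4.04]]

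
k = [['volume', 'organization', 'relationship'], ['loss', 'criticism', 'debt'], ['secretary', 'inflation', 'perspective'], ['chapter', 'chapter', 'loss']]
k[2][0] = 'secretary'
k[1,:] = ['loss', 'criticism', 'debt']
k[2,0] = 'secretary'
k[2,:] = ['secretary', 'inflation', 'perspective']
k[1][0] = 'loss'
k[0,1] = 'organization'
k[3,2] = 'loss'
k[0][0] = 'volume'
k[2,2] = 'perspective'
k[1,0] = 'loss'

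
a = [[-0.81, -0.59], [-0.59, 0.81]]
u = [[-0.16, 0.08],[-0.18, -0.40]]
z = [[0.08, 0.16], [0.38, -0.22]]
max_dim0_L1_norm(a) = 1.4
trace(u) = -0.56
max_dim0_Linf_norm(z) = 0.38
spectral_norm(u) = 0.44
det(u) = 0.08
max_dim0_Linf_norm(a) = 0.81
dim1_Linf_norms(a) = [0.81, 0.81]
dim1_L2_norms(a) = [1.0, 1.0]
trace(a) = 0.00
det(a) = -1.00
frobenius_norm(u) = 0.47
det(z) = -0.08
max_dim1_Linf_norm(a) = 0.81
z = u @ a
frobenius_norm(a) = 1.42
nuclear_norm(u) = 0.62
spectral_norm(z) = 0.44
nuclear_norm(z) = 0.62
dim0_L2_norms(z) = [0.39, 0.27]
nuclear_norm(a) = 2.00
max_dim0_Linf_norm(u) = 0.4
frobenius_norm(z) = 0.47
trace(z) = -0.14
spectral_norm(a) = 1.00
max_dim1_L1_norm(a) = 1.4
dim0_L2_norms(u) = [0.24, 0.41]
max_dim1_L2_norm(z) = 0.44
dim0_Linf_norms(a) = [0.81, 0.81]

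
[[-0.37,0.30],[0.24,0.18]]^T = [[-0.37, 0.24], [0.3, 0.18]]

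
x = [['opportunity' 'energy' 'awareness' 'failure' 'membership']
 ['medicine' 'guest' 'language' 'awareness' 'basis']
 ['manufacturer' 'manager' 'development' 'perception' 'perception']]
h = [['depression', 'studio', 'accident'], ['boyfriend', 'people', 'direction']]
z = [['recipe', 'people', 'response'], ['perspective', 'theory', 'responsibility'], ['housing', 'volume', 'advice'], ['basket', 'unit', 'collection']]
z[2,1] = 'volume'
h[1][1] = 'people'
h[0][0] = 'depression'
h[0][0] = 'depression'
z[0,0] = 'recipe'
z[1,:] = ['perspective', 'theory', 'responsibility']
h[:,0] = ['depression', 'boyfriend']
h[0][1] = 'studio'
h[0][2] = 'accident'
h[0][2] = 'accident'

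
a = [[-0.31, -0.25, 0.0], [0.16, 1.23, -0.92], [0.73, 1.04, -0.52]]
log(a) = [[-3.51, 0.23, -1.33],  [3.74, 0.63, -0.29],  [5.77, 1.38, -0.15]]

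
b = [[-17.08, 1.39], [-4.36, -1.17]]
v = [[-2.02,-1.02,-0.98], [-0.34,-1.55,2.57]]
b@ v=[[34.03, 15.27, 20.31], [9.2, 6.26, 1.27]]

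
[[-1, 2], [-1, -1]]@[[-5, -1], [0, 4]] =[[5, 9], [5, -3]]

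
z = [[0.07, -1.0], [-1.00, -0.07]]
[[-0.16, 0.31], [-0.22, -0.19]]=z@[[0.21, 0.21], [0.17, -0.30]]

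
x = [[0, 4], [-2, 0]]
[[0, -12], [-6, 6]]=x @ [[3, -3], [0, -3]]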